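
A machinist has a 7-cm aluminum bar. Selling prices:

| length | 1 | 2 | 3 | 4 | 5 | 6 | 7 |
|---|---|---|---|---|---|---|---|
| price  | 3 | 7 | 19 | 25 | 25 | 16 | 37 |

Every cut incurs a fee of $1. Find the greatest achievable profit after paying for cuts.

43

Let v[k] be the best obtainable value from length k. For each k, try every first piece i and keep the best of price[i] + v[k−i] minus the 1 cut fee when i<k.
v[1] = 3
v[2] = max(3+3-1, 7+0) = 7
v[3] = max(3+7-1, 7+3-1, 19+0) = 19
v[4] = max(3+19-1, 7+7-1, 19+3-1, 25+0) = 25
v[5] = max(3+25-1, 7+19-1, 19+7-1, 25+3-1, 25+0) = 27
v[6] = max(3+27-1, 7+25-1, 19+19-1, 25+7-1, 25+3-1, 16+0) = 37
v[7] = max(3+37-1, 7+27-1, 19+25-1, …, 16+3-1, 37+0) = 43
One optimal plan: pieces 4 + 3 (1 cut) → $44 − $1 = $43.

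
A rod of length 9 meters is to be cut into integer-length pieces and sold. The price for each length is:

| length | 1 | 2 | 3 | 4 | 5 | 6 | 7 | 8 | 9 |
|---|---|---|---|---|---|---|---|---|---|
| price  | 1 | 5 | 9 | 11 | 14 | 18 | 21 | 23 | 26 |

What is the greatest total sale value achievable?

Let R[k] be the best obtainable value from length k. For each k, try every first piece i and keep the best of price[i] + R[k−i].
R[1] = 1
R[2] = max(1+1, 5+0) = 5
R[3] = max(1+5, 5+1, 9+0) = 9
R[4] = max(1+9, 5+5, 9+1, 11+0) = 11
R[5] = max(1+11, 5+9, 9+5, 11+1, 14+0) = 14
R[6] = max(1+14, 5+11, 9+9, 11+5, 14+1, 18+0) = 18
R[7] = max(1+18, 5+14, 9+11, …, 18+1, 21+0) = 21
R[8] = max(1+21, 5+18, 9+14, …, 21+1, 23+0) = 23
R[9] = max(1+23, 5+21, 9+18, …, 23+1, 26+0) = 27
One optimal cutting: 3 + 3 + 3 → $9 + $9 + $9 = $27.

27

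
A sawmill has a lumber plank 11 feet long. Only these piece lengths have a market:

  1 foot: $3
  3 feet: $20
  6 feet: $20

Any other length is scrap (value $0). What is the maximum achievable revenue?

Consider every possible first cut. f[k] is the best of p[i]+f[k−i] over all sellable i≤k.
f[1] = 3
f[2] = 6  (first piece 1, then f[1]=3)
f[3] = max(3+6, 20+0) = 20
f[4] = max(3+20, 20+3) = 23
f[5] = max(3+23, 20+6) = 26
f[6] = max(3+26, 20+20, 20+0) = 40
f[7] = max(3+40, 20+23, 20+3) = 43
f[8] = max(3+43, 20+26, 20+6) = 46
f[9] = max(3+46, 20+40, 20+20) = 60
f[10] = max(3+60, 20+43, 20+23) = 63
f[11] = max(3+63, 20+46, 20+26) = 66
One optimal cutting: 3 + 3 + 3 + 1 + 1 → $66.

66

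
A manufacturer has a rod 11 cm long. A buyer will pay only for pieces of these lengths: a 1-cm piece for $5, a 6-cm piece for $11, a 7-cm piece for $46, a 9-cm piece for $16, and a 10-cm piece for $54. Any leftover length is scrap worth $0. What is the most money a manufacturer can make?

66

Consider every possible first cut. best[k] is the best of p[i]+best[k−i] over all sellable i≤k.
best[1] = 5
best[2] = 10  (first piece 1, then best[1]=5)
best[3] = 15  (first piece 1, then best[2]=10)
best[4] = 20  (first piece 1, then best[3]=15)
best[5] = 25  (first piece 1, then best[4]=20)
best[6] = 30  (first piece 1, then best[5]=25)
best[7] = 46
best[8] = 51  (first piece 1, then best[7]=46)
best[9] = 56  (first piece 1, then best[8]=51)
best[10] = 61  (first piece 1, then best[9]=56)
best[11] = 66  (first piece 1, then best[10]=61)
One optimal cutting: 7 + 1 + 1 + 1 + 1 → $66.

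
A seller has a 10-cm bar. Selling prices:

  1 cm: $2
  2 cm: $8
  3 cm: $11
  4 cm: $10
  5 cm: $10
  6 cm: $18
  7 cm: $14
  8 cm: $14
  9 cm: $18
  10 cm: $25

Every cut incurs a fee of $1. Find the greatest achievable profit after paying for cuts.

Consider every possible first cut. r[k] is the best of p[i]+r[k−i] over all sellable i≤k, charging 1 whenever i<k.
r[1] = 2
r[2] = 8
r[3] = 11
r[4] = 15  (first piece 2, then r[2]=8)
r[5] = 18  (first piece 2, then r[3]=11)
r[6] = 22  (first piece 2, then r[4]=15)
r[7] = 25  (first piece 2, then r[5]=18)
r[8] = 29  (first piece 2, then r[6]=22)
r[9] = 32  (first piece 2, then r[7]=25)
r[10] = 36  (first piece 2, then r[8]=29)
One optimal plan: pieces 2 + 2 + 2 + 2 + 2 (4 cuts) → $40 − $4 = $36.

36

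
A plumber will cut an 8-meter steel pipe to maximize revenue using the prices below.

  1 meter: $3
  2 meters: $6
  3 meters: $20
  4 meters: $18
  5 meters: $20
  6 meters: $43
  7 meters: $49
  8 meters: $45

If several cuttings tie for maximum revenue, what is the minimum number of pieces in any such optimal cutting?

2

Consider every possible first cut. r[k] is the best of p[i]+r[k−i] over all sellable i≤k.
r[1] = 3
r[2] = max(3+3, 6+0) = 6
r[3] = max(3+6, 6+3, 20+0) = 20
r[4] = max(3+20, 6+6, 20+3, 18+0) = 23
r[5] = max(3+23, 6+20, 20+6, 18+3, 20+0) = 26
r[6] = max(3+26, 6+23, 20+20, 18+6, 20+3, 43+0) = 43
r[7] = max(3+43, 6+26, 20+23, …, 43+3, 49+0) = 49
r[8] = max(3+49, 6+43, 20+26, …, 49+3, 45+0) = 52
Maximum revenue is $52.
Now minimize piece count subject to staying optimal: for each k, pieces[k] = 1 + min over i with p[i]+r[k−i]=r[k] of pieces[k−i].
pieces[5] = 2
pieces[6] = 1
pieces[7] = 1
pieces[8] = 2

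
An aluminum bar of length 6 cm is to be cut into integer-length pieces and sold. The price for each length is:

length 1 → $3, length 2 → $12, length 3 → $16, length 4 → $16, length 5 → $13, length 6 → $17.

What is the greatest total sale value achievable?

36

Consider every possible first cut. r[k] is the best of p[i]+r[k−i] over all sellable i≤k.
r[1] = 3
r[2] = max(3+3, 12+0) = 12
r[3] = max(3+12, 12+3, 16+0) = 16
r[4] = max(3+16, 12+12, 16+3, 16+0) = 24
r[5] = max(3+24, 12+16, 16+12, 16+3, 13+0) = 28
r[6] = max(3+28, 12+24, 16+16, 16+12, 13+3, 17+0) = 36
One optimal cutting: 2 + 2 + 2 → $12 + $12 + $12 = $36.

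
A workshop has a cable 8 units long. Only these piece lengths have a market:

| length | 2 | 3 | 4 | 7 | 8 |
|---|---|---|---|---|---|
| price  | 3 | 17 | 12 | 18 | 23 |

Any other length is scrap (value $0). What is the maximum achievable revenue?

37

Let f[k] be the best obtainable value from length k. For each k, try every first piece i and keep the best of price[i] + f[k−i].
f[1] = 0
f[2] = 3
f[3] = max(3+0, 17+0) = 17
f[4] = max(3+3, 17+0, 12+0) = 17
f[5] = max(3+17, 17+3, 12+0) = 20
f[6] = max(3+17, 17+17, 12+3) = 34
f[7] = max(3+20, 17+17, 12+17, 18+0) = 34
f[8] = max(3+34, 17+20, 12+17, 18+0, 23+0) = 37
One optimal cutting: 3 + 3 + 2 → $37.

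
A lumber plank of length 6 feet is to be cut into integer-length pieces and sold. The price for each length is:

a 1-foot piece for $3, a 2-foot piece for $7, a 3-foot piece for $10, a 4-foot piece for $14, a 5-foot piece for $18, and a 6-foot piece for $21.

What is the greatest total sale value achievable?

Build v[k] bottom-up: v[k] = max over allowed piece i of (p[i] + v[k−i]).
v[1] = 3
v[2] = max(3+3, 7+0) = 7
v[3] = max(3+7, 7+3, 10+0) = 10
v[4] = max(3+10, 7+7, 10+3, 14+0) = 14
v[5] = max(3+14, 7+10, 10+7, 14+3, 18+0) = 18
v[6] = max(3+18, 7+14, 10+10, 14+7, 18+3, 21+0) = 21
One optimal cutting: 5 + 1 → $18 + $3 = $21.

21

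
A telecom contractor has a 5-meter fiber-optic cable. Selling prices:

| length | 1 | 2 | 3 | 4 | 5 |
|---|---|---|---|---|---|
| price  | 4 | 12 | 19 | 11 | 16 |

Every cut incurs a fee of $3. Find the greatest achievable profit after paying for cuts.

Consider every possible first cut. net[k] is the best of p[i]+net[k−i] over all sellable i≤k, charging 3 whenever i<k.
net[1] = 4
net[2] = 12
net[3] = 19
net[4] = 21  (first piece 2, then net[2]=12)
net[5] = 28  (first piece 2, then net[3]=19)
One optimal plan: pieces 3 + 2 (1 cut) → $31 − $3 = $28.

28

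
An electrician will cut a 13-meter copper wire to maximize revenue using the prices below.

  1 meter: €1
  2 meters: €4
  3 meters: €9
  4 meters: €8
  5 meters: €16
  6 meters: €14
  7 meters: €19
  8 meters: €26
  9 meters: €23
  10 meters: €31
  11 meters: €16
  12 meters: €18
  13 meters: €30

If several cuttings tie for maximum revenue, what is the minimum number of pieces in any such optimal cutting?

Consider every possible first cut. r[k] is the best of p[i]+r[k−i] over all sellable i≤k.
r[1] = 1
r[2] = 4
r[3] = 9
r[4] = 10  (first piece 1, then r[3]=9)
r[5] = 16
r[6] = 18  (first piece 3, then r[3]=9)
r[7] = 20  (first piece 2, then r[5]=16)
r[8] = 26
r[9] = 27  (first piece 1, then r[8]=26)
r[10] = 32  (first piece 5, then r[5]=16)
r[11] = 35  (first piece 3, then r[8]=26)
r[12] = 36  (first piece 1, then r[11]=35)
r[13] = 42  (first piece 5, then r[8]=26)
Maximum revenue is €42.
Now minimize piece count subject to staying optimal: for each k, pieces[k] = 1 + min over i with p[i]+r[k−i]=r[k] of pieces[k−i].
pieces[10] = 2
pieces[11] = 2
pieces[12] = 3
pieces[13] = 2

2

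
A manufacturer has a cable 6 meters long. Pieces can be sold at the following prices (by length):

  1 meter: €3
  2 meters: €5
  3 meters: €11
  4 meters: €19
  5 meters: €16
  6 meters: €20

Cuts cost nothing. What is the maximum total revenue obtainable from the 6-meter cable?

Let v[k] be the best obtainable value from length k. For each k, try every first piece i and keep the best of price[i] + v[k−i].
v[1] = 3
v[2] = max(3+3, 5+0) = 6
v[3] = max(3+6, 5+3, 11+0) = 11
v[4] = max(3+11, 5+6, 11+3, 19+0) = 19
v[5] = max(3+19, 5+11, 11+6, 19+3, 16+0) = 22
v[6] = max(3+22, 5+19, 11+11, 19+6, 16+3, 20+0) = 25
One optimal cutting: 4 + 1 + 1 → €19 + €3 + €3 = €25.

25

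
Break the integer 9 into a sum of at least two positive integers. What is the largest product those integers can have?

27

Let f[k] be the best product for length k (with at least one cut). For each first piece i, the rest contributes max(k−i, f[k−i]).
f[2] = 1·max(1,0) = 1·1 = 1
f[3] = 1·max(2,1) = 1·2 = 2
f[4] = 2·max(2,1) = 2·2 = 4
f[5] = 2·max(3,2) = 2·3 = 6
f[6] = 3·max(3,2) = 3·3 = 9
f[7] = 2·max(5,6) = 2·6 = 12
f[8] = 2·max(6,9) = 2·9 = 18
f[9] = 3·max(6,9) = 3·9 = 27
One optimal split: 3 + 3 + 3; product 3·3·3 = 27.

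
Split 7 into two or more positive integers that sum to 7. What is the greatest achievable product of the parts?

Let f[k] be the best product for length k (with at least one cut). For each first piece i, the rest contributes max(k−i, f[k−i]).
f[2] = 1·max(1,0) = 1·1 = 1
f[3] = max(1·2, 2·1) = 2
f[4] = max(1·3, 2·2, 3·1) = 4
f[5] = max(1·4, 2·3, 3·2, 4·1) = 6
f[6] = max(1·6, 2·4, 3·3, 4·2, 5·1) = 9
f[7] = max(1·9, 2·6, 3·4, 4·3, 5·2, 6·1) = 12
One optimal split: 3 + 2 + 2; product 3·2·2 = 12.

12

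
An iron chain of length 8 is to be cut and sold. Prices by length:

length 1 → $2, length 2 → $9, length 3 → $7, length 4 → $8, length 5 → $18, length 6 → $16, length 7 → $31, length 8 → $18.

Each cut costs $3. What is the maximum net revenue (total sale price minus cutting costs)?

Build r[k] bottom-up: r[k] = max over allowed piece i of (p[i] + r[k−i]) − 3 per cut.
r[1] = 2
r[2] = max(2+2-3, 9+0) = 9
r[3] = max(2+9-3, 9+2-3, 7+0) = 8
r[4] = max(2+8-3, 9+9-3, 7+2-3, 8+0) = 15
r[5] = max(2+15-3, 9+8-3, 7+9-3, 8+2-3, 18+0) = 18
r[6] = max(2+18-3, 9+15-3, 7+8-3, 8+9-3, 18+2-3, 16+0) = 21
r[7] = max(2+21-3, 9+18-3, 7+15-3, …, 16+2-3, 31+0) = 31
r[8] = max(2+31-3, 9+21-3, 7+18-3, …, 31+2-3, 18+0) = 30
One optimal plan: pieces 7 + 1 (1 cut) → $33 − $3 = $30.

30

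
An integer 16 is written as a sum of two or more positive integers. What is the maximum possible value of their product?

Define m[k] = max over 1≤i<k of i · max(k−i, m[k−i]); the inner max lets the remainder stay uncut if that's better.
Small cases: m[2]=1, m[3]=2, m[4]=4, m[5]=6, m[6]=9, m[7]=12, m[8]=18.
m[9] = 3*max(6,9) = 3*9 = 27
m[10] = 2*max(8,18) = 2*18 = 36
m[11] = 2*max(9,27) = 2*27 = 54
m[12] = 3*max(9,27) = 3*27 = 81
m[13] = 2*max(11,54) = 2*54 = 108
m[14] = 2*max(12,81) = 2*81 = 162
m[15] = 3*max(12,81) = 3*81 = 243
m[16] = 2*max(14,162) = 2*162 = 324
One optimal split: 3 + 3 + 3 + 3 + 2 + 2; product 3*3*3*3*2*2 = 324.

324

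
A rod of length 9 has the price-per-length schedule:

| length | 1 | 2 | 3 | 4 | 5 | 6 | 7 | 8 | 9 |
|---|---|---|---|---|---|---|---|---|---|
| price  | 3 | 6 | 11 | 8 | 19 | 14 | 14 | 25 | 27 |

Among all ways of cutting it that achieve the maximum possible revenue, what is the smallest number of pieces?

Let r[k] be the best obtainable value from length k. For each k, try every first piece i and keep the best of price[i] + r[k−i].
r[1] = 3
r[2] = 6  (first piece 1, then r[1]=3)
r[3] = 11
r[4] = 14  (first piece 1, then r[3]=11)
r[5] = 19
r[6] = 22  (first piece 1, then r[5]=19)
r[7] = 25  (first piece 1, then r[6]=22)
r[8] = 30  (first piece 3, then r[5]=19)
r[9] = 33  (first piece 1, then r[8]=30)
Maximum revenue is 33.
Now minimize piece count subject to staying optimal: for each k, pieces[k] = 1 + min over i with p[i]+r[k−i]=r[k] of pieces[k−i].
pieces[6] = 2
pieces[7] = 2
pieces[8] = 2
pieces[9] = 3

3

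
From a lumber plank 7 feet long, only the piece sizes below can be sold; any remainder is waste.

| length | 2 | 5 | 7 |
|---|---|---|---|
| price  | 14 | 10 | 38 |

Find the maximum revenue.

42

Let best[k] be the best obtainable value from length k. For each k, try every first piece i and keep the best of price[i] + best[k−i].
best[1] = 0
best[2] = 14
best[3] = 14
best[4] = 28  (first piece 2, then best[2]=14)
best[5] = max(14+14, 10+0) = 28
best[6] = max(14+28, 10+0) = 42
best[7] = max(14+28, 10+14, 38+0) = 42
One optimal cutting: pieces 2 + 2 + 2 with 1 foot of scrap → $42.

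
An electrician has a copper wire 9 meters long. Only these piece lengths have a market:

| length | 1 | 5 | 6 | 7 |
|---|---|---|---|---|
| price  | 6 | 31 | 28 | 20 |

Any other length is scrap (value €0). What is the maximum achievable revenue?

55

Build best[k] bottom-up: best[k] = max over allowed piece i of (p[i] + best[k−i]).
best[1] = 6
best[2] = 12  (first piece 1, then best[1]=6)
best[3] = 18  (first piece 1, then best[2]=12)
best[4] = 24  (first piece 1, then best[3]=18)
best[5] = 31
best[6] = 37  (first piece 1, then best[5]=31)
best[7] = 43  (first piece 1, then best[6]=37)
best[8] = 49  (first piece 1, then best[7]=43)
best[9] = 55  (first piece 1, then best[8]=49)
One optimal cutting: 5 + 1 + 1 + 1 + 1 → €55.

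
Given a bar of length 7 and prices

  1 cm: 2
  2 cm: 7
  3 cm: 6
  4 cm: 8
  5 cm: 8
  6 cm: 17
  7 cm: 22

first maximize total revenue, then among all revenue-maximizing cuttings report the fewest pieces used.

Let r[k] be the best obtainable value from length k. For each k, try every first piece i and keep the best of price[i] + r[k−i].
r[1] = 2
r[2] = 7
r[3] = 9  (first piece 1, then r[2]=7)
r[4] = 14  (first piece 2, then r[2]=7)
r[5] = 16  (first piece 1, then r[4]=14)
r[6] = 21  (first piece 2, then r[4]=14)
r[7] = 23  (first piece 1, then r[6]=21)
Maximum revenue is 23.
Now minimize piece count subject to staying optimal: for each k, pieces[k] = 1 + min over i with p[i]+r[k−i]=r[k] of pieces[k−i].
pieces[4] = 2
pieces[5] = 3
pieces[6] = 3
pieces[7] = 4

4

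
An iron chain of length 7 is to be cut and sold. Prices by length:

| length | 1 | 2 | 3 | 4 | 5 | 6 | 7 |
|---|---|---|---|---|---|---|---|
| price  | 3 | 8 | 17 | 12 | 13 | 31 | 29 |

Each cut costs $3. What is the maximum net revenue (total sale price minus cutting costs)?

Let v[k] be the best obtainable value from length k. For each k, try every first piece i and keep the best of price[i] + v[k−i] minus the 3 cut fee when i<k.
v[1] = 3
v[2] = max(3+3-3, 8+0) = 8
v[3] = max(3+8-3, 8+3-3, 17+0) = 17
v[4] = max(3+17-3, 8+8-3, 17+3-3, 12+0) = 17
v[5] = max(3+17-3, 8+17-3, 17+8-3, 12+3-3, 13+0) = 22
v[6] = max(3+22-3, 8+17-3, 17+17-3, 12+8-3, 13+3-3, 31+0) = 31
v[7] = max(3+31-3, 8+22-3, 17+17-3, …, 31+3-3, 29+0) = 31
One optimal plan: pieces 3 + 3 + 1 (2 cuts) → $37 − $6 = $31.

31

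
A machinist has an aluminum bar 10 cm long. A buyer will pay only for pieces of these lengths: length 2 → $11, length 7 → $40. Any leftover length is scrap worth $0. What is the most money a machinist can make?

Consider every possible first cut. r[k] is the best of p[i]+r[k−i] over all sellable i≤k.
r[1] = 0
r[2] = 11
r[3] = 11
r[4] = 22  (first piece 2, then r[2]=11)
r[5] = 22
r[6] = 33  (first piece 2, then r[4]=22)
r[7] = max(11+22, 40+0) = 40
r[8] = max(11+33, 40+0) = 44
r[9] = max(11+40, 40+11) = 51
r[10] = max(11+44, 40+11) = 55
One optimal cutting: 2 + 2 + 2 + 2 + 2 → $55.

55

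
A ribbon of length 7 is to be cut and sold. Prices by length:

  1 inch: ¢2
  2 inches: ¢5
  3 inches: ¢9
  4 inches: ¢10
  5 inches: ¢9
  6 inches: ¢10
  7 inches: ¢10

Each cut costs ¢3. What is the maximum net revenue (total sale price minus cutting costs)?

Consider every possible first cut. net[k] is the best of p[i]+net[k−i] over all sellable i≤k, charging 3 whenever i<k.
net[1] = 2
net[2] = 5
net[3] = 9
net[4] = 10
net[5] = 11  (first piece 2, then net[3]=9)
net[6] = 15  (first piece 3, then net[3]=9)
net[7] = 16  (first piece 3, then net[4]=10)
One optimal plan: pieces 4 + 3 (1 cut) → ¢19 − ¢3 = ¢16.

16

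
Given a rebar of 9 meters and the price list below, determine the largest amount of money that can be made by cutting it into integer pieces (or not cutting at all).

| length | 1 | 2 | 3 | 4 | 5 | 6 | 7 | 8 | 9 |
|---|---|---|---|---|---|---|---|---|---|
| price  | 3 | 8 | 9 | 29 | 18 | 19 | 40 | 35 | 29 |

Consider every possible first cut. r[k] is the best of p[i]+r[k−i] over all sellable i≤k.
r[1] = 3
r[2] = max(3+3, 8+0) = 8
r[3] = max(3+8, 8+3, 9+0) = 11
r[4] = max(3+11, 8+8, 9+3, 29+0) = 29
r[5] = max(3+29, 8+11, 9+8, 29+3, 18+0) = 32
r[6] = max(3+32, 8+29, 9+11, 29+8, 18+3, 19+0) = 37
r[7] = max(3+37, 8+32, 9+29, …, 19+3, 40+0) = 40
r[8] = max(3+40, 8+37, 9+32, …, 40+3, 35+0) = 58
r[9] = max(3+58, 8+40, 9+37, …, 35+3, 29+0) = 61
One optimal cutting: 4 + 4 + 1 → ₹29 + ₹29 + ₹3 = ₹61.

61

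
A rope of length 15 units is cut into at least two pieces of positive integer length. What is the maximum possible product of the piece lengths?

243

Let prod[k] be the best product for length k (with at least one cut). For each first piece i, the rest contributes max(k−i, prod[k−i]).
Small cases: prod[2]=1, prod[3]=2, prod[4]=4, prod[5]=6, prod[6]=9, prod[7]=12, prod[8]=18.
prod[9] = 3*max(6,9) = 3*9 = 27
prod[10] = 2*max(8,18) = 2*18 = 36
prod[11] = 2*max(9,27) = 2*27 = 54
prod[12] = 3*max(9,27) = 3*27 = 81
prod[13] = 2*max(11,54) = 2*54 = 108
prod[14] = 2*max(12,81) = 2*81 = 162
prod[15] = 3*max(12,81) = 3*81 = 243
One optimal split: 3 + 3 + 3 + 3 + 3; product 3*3*3*3*3 = 243.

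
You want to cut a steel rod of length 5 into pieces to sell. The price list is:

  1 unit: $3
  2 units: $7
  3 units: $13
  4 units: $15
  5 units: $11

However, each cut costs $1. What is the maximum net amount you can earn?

Let v[k] be the best obtainable value from length k. For each k, try every first piece i and keep the best of price[i] + v[k−i] minus the 1 cut fee when i<k.
v[1] = 3
v[2] = 7
v[3] = 13
v[4] = 15  (first piece 1, then v[3]=13)
v[5] = 19  (first piece 2, then v[3]=13)
One optimal plan: pieces 3 + 2 (1 cut) → $20 − $1 = $19.

19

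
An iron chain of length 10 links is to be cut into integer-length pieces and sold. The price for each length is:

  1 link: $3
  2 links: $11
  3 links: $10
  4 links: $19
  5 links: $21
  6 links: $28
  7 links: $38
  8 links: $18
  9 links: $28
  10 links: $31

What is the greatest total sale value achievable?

55

Let R[k] be the best obtainable value from length k. For each k, try every first piece i and keep the best of price[i] + R[k−i].
R[1] = 3
R[2] = max(3+3, 11+0) = 11
R[3] = max(3+11, 11+3, 10+0) = 14
R[4] = max(3+14, 11+11, 10+3, 19+0) = 22
R[5] = max(3+22, 11+14, 10+11, 19+3, 21+0) = 25
R[6] = max(3+25, 11+22, 10+14, 19+11, 21+3, 28+0) = 33
R[7] = max(3+33, 11+25, 10+22, …, 28+3, 38+0) = 38
R[8] = max(3+38, 11+33, 10+25, …, 38+3, 18+0) = 44
R[9] = max(3+44, 11+38, 10+33, …, 18+3, 28+0) = 49
R[10] = max(3+49, 11+44, 10+38, …, 28+3, 31+0) = 55
One optimal cutting: 2 + 2 + 2 + 2 + 2 → $11 + $11 + $11 + $11 + $11 = $55.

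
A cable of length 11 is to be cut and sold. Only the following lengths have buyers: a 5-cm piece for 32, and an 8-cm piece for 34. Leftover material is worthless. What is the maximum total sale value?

64

Let best[k] be the best obtainable value from length k. For each k, try every first piece i and keep the best of price[i] + best[k−i].
best[1] = 0
best[2] = 0
best[3] = 0
best[4] = 0
best[5] = 32
best[6] = 32
best[7] = 32
best[8] = 34
best[9] = 34
best[10] = 64  (first piece 5, then best[5]=32)
best[11] = 64
One optimal cutting: pieces 5 + 5 with 1 cm of scrap → 64.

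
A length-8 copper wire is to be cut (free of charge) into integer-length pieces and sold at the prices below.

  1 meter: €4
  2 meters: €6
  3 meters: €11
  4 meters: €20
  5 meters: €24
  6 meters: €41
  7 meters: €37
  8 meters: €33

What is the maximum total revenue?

49

Let R[k] be the best obtainable value from length k. For each k, try every first piece i and keep the best of price[i] + R[k−i].
R[1] = 4
R[2] = 8  (first piece 1, then R[1]=4)
R[3] = 12  (first piece 1, then R[2]=8)
R[4] = 20
R[5] = 24  (first piece 1, then R[4]=20)
R[6] = 41
R[7] = 45  (first piece 1, then R[6]=41)
R[8] = 49  (first piece 1, then R[7]=45)
One optimal cutting: 6 + 1 + 1 → €41 + €4 + €4 = €49.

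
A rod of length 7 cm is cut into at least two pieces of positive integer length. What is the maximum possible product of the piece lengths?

12

Fill prod[k] for k=2..7: at each k try every first piece i and multiply by the better of (k−i) uncut or prod[k−i].
prod[2] = 1×max(1,0) = 1×1 = 1
prod[3] = 1×max(2,1) = 1×2 = 2
prod[4] = 2×max(2,1) = 2×2 = 4
prod[5] = 2×max(3,2) = 2×3 = 6
prod[6] = 3×max(3,2) = 3×3 = 9
prod[7] = 2×max(5,6) = 2×6 = 12
One optimal split: 3 + 2 + 2; product 3×2×2 = 12.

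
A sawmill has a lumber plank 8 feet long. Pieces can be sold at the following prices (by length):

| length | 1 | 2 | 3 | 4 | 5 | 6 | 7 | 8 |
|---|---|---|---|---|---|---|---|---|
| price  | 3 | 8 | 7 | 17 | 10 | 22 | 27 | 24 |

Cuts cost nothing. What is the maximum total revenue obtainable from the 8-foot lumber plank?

34

Let r[k] be the best obtainable value from length k. For each k, try every first piece i and keep the best of price[i] + r[k−i].
r[1] = 3
r[2] = 8
r[3] = 11  (first piece 1, then r[2]=8)
r[4] = 17
r[5] = 20  (first piece 1, then r[4]=17)
r[6] = 25  (first piece 2, then r[4]=17)
r[7] = 28  (first piece 1, then r[6]=25)
r[8] = 34  (first piece 4, then r[4]=17)
One optimal cutting: 4 + 4 → $17 + $17 = $34.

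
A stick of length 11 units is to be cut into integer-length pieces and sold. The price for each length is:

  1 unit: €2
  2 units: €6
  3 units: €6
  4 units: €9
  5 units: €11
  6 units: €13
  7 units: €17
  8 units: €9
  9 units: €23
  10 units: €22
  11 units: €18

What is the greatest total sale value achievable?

Consider every possible first cut. v[k] is the best of p[i]+v[k−i] over all sellable i≤k.
v[1] = 2
v[2] = max(2+2, 6+0) = 6
v[3] = max(2+6, 6+2, 6+0) = 8
v[4] = max(2+8, 6+6, 6+2, 9+0) = 12
v[5] = max(2+12, 6+8, 6+6, 9+2, 11+0) = 14
v[6] = max(2+14, 6+12, 6+8, 9+6, 11+2, 13+0) = 18
v[7] = max(2+18, 6+14, 6+12, …, 13+2, 17+0) = 20
v[8] = max(2+20, 6+18, 6+14, …, 17+2, 9+0) = 24
v[9] = max(2+24, 6+20, 6+18, …, 9+2, 23+0) = 26
v[10] = max(2+26, 6+24, 6+20, …, 23+2, 22+0) = 30
v[11] = max(2+30, 6+26, 6+24, …, 22+2, 18+0) = 32
One optimal cutting: 2 + 2 + 2 + 2 + 2 + 1 → €6 + €6 + €6 + €6 + €6 + €2 = €32.

32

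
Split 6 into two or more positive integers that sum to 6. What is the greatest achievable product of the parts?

9

Let g[k] be the best product for length k (with at least one cut). For each first piece i, the rest contributes max(k−i, g[k−i]).
g[2] = 1*max(1,0) = 1*1 = 1
g[3] = max(1*2, 2*1) = 2
g[4] = max(1*3, 2*2, 3*1) = 4
g[5] = max(1*4, 2*3, 3*2, 4*1) = 6
g[6] = max(1*6, 2*4, 3*3, 4*2, 5*1) = 9
One optimal split: 3 + 3; product 3*3 = 9.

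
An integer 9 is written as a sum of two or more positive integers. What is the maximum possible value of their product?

27

Fill f[k] for k=2..9: at each k try every first piece i and multiply by the better of (k−i) uncut or f[k−i].
f[2] = 1×max(1,0) = 1×1 = 1
f[3] = 1×max(2,1) = 1×2 = 2
f[4] = 2×max(2,1) = 2×2 = 4
f[5] = 2×max(3,2) = 2×3 = 6
f[6] = 3×max(3,2) = 3×3 = 9
f[7] = 2×max(5,6) = 2×6 = 12
f[8] = 2×max(6,9) = 2×9 = 18
f[9] = 3×max(6,9) = 3×9 = 27
One optimal split: 3 + 3 + 3; product 3×3×3 = 27.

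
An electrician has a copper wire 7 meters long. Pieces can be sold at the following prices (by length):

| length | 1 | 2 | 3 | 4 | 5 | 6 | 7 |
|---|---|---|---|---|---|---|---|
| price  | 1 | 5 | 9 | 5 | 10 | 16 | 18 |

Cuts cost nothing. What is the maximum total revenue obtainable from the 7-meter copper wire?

19

Consider every possible first cut. v[k] is the best of p[i]+v[k−i] over all sellable i≤k.
v[1] = 1
v[2] = max(1+1, 5+0) = 5
v[3] = max(1+5, 5+1, 9+0) = 9
v[4] = max(1+9, 5+5, 9+1, 5+0) = 10
v[5] = max(1+10, 5+9, 9+5, 5+1, 10+0) = 14
v[6] = max(1+14, 5+10, 9+9, 5+5, 10+1, 16+0) = 18
v[7] = max(1+18, 5+14, 9+10, …, 16+1, 18+0) = 19
One optimal cutting: 3 + 3 + 1 → €9 + €9 + €1 = €19.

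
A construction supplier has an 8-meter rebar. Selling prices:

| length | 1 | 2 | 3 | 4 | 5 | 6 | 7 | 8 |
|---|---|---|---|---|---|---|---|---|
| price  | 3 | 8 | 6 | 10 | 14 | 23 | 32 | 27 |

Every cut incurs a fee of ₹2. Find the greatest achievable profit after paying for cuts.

33

Let v[k] be the best obtainable value from length k. For each k, try every first piece i and keep the best of price[i] + v[k−i] minus the 2 cut fee when i<k.
v[1] = 3
v[2] = max(3+3-2, 8+0) = 8
v[3] = max(3+8-2, 8+3-2, 6+0) = 9
v[4] = max(3+9-2, 8+8-2, 6+3-2, 10+0) = 14
v[5] = max(3+14-2, 8+9-2, 6+8-2, 10+3-2, 14+0) = 15
v[6] = max(3+15-2, 8+14-2, 6+9-2, 10+8-2, 14+3-2, 23+0) = 23
v[7] = max(3+23-2, 8+15-2, 6+14-2, …, 23+3-2, 32+0) = 32
v[8] = max(3+32-2, 8+23-2, 6+15-2, …, 32+3-2, 27+0) = 33
One optimal plan: pieces 7 + 1 (1 cut) → ₹35 − ₹2 = ₹33.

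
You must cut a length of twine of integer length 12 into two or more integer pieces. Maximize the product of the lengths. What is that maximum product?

81

Define m[k] = max over 1≤i<k of i · max(k−i, m[k−i]); the inner max lets the remainder stay uncut if that's better.
m[2] = 1·max(1,0) = 1·1 = 1
m[3] = 1·max(2,1) = 1·2 = 2
m[4] = 2·max(2,1) = 2·2 = 4
m[5] = 2·max(3,2) = 2·3 = 6
m[6] = 3·max(3,2) = 3·3 = 9
m[7] = 2·max(5,6) = 2·6 = 12
m[8] = 2·max(6,9) = 2·9 = 18
m[9] = 3·max(6,9) = 3·9 = 27
m[10] = 2·max(8,18) = 2·18 = 36
m[11] = 2·max(9,27) = 2·27 = 54
m[12] = 3·max(9,27) = 3·27 = 81
One optimal split: 3 + 3 + 3 + 3; product 3·3·3·3 = 81.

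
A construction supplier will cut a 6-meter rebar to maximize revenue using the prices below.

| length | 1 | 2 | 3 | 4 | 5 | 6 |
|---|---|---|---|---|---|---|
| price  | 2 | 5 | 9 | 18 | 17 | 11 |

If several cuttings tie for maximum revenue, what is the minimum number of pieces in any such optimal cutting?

Let r[k] be the best obtainable value from length k. For each k, try every first piece i and keep the best of price[i] + r[k−i].
r[1] = 2
r[2] = 5
r[3] = 9
r[4] = 18
r[5] = 20  (first piece 1, then r[4]=18)
r[6] = 23  (first piece 2, then r[4]=18)
Maximum revenue is ₹23.
Now minimize piece count subject to staying optimal: for each k, pieces[k] = 1 + min over i with p[i]+r[k−i]=r[k] of pieces[k−i].
pieces[3] = 1
pieces[4] = 1
pieces[5] = 2
pieces[6] = 2

2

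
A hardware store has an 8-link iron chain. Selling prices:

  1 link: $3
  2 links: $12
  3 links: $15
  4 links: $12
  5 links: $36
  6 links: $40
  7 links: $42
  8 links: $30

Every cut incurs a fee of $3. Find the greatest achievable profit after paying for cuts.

49

Let net[k] be the best obtainable value from length k. For each k, try every first piece i and keep the best of price[i] + net[k−i] minus the 3 cut fee when i<k.
net[1] = 3
net[2] = 12
net[3] = 15
net[4] = 21  (first piece 2, then net[2]=12)
net[5] = 36
net[6] = 40
net[7] = 45  (first piece 2, then net[5]=36)
net[8] = 49  (first piece 2, then net[6]=40)
One optimal plan: pieces 6 + 2 (1 cut) → $52 − $3 = $49.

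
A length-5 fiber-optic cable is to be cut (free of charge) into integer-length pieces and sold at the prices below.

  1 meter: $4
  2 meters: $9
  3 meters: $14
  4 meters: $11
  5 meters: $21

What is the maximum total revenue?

Build r[k] bottom-up: r[k] = max over allowed piece i of (p[i] + r[k−i]).
r[1] = 4
r[2] = 9
r[3] = 14
r[4] = 18  (first piece 1, then r[3]=14)
r[5] = 23  (first piece 2, then r[3]=14)
One optimal cutting: 3 + 2 → $14 + $9 = $23.

23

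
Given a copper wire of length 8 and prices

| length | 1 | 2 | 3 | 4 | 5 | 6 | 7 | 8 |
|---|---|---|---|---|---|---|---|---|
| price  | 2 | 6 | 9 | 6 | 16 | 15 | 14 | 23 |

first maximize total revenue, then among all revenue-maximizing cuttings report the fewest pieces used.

2

Consider every possible first cut. r[k] is the best of p[i]+r[k−i] over all sellable i≤k.
r[1] = 2
r[2] = max(2+2, 6+0) = 6
r[3] = max(2+6, 6+2, 9+0) = 9
r[4] = max(2+9, 6+6, 9+2, 6+0) = 12
r[5] = max(2+12, 6+9, 9+6, 6+2, 16+0) = 16
r[6] = max(2+16, 6+12, 9+9, 6+6, 16+2, 15+0) = 18
r[7] = max(2+18, 6+16, 9+12, …, 15+2, 14+0) = 22
r[8] = max(2+22, 6+18, 9+16, …, 14+2, 23+0) = 25
Maximum revenue is €25.
Now minimize piece count subject to staying optimal: for each k, pieces[k] = 1 + min over i with p[i]+r[k−i]=r[k] of pieces[k−i].
pieces[5] = 1
pieces[6] = 2
pieces[7] = 2
pieces[8] = 2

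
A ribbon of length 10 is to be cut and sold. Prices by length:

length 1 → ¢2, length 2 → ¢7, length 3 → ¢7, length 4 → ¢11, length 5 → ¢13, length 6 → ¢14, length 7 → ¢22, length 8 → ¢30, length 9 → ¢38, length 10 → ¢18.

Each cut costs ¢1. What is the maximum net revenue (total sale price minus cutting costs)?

39

Build net[k] bottom-up: net[k] = max over allowed piece i of (p[i] + net[k−i]) − 1 per cut.
net[1] = 2
net[2] = 7
net[3] = 8  (first piece 1, then net[2]=7)
net[4] = 13  (first piece 2, then net[2]=7)
net[5] = 14  (first piece 1, then net[4]=13)
net[6] = 19  (first piece 2, then net[4]=13)
net[7] = 22
net[8] = 30
net[9] = 38
net[10] = 39  (first piece 1, then net[9]=38)
One optimal plan: pieces 9 + 1 (1 cut) → ¢40 − ¢1 = ¢39.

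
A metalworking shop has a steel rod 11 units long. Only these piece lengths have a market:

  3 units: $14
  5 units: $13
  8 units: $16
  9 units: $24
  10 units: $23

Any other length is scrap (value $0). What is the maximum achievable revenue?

Build f[k] bottom-up: f[k] = max over allowed piece i of (p[i] + f[k−i]).
f[1] = 0
f[2] = 0
f[3] = 14
f[4] = 14
f[5] = max(14+0, 13+0) = 14
f[6] = max(14+14, 13+0) = 28
f[7] = max(14+14, 13+0) = 28
f[8] = max(14+14, 13+14, 16+0) = 28
f[9] = max(14+28, 13+14, 16+0, 24+0) = 42
f[10] = max(14+28, 13+14, 16+0, 24+0, 23+0) = 42
f[11] = max(14+28, 13+28, 16+14, 24+0, 23+0) = 42
One optimal cutting: pieces 3 + 3 + 3 with 2 units of scrap → $42.

42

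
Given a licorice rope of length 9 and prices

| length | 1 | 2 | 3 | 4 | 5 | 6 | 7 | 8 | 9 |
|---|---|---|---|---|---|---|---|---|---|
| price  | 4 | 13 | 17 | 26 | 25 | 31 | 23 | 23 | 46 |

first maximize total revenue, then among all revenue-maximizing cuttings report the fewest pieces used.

3

Consider every possible first cut. r[k] is the best of p[i]+r[k−i] over all sellable i≤k.
r[1] = 4
r[2] = 13
r[3] = 17  (first piece 1, then r[2]=13)
r[4] = 26  (first piece 2, then r[2]=13)
r[5] = 30  (first piece 1, then r[4]=26)
r[6] = 39  (first piece 2, then r[4]=26)
r[7] = 43  (first piece 1, then r[6]=39)
r[8] = 52  (first piece 2, then r[6]=39)
r[9] = 56  (first piece 1, then r[8]=52)
Maximum revenue is ¢56.
Now minimize piece count subject to staying optimal: for each k, pieces[k] = 1 + min over i with p[i]+r[k−i]=r[k] of pieces[k−i].
pieces[6] = 2
pieces[7] = 2
pieces[8] = 2
pieces[9] = 3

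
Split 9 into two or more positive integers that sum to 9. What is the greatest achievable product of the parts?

27

Fill m[k] for k=2..9: at each k try every first piece i and multiply by the better of (k−i) uncut or m[k−i].
m[2] = 1·max(1,0) = 1·1 = 1
m[3] = 1·max(2,1) = 1·2 = 2
m[4] = 2·max(2,1) = 2·2 = 4
m[5] = 2·max(3,2) = 2·3 = 6
m[6] = 3·max(3,2) = 3·3 = 9
m[7] = 2·max(5,6) = 2·6 = 12
m[8] = 2·max(6,9) = 2·9 = 18
m[9] = 3·max(6,9) = 3·9 = 27
One optimal split: 3 + 3 + 3; product 3·3·3 = 27.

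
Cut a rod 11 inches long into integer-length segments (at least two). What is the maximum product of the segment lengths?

54

Define prod[k] = max over 1≤i<k of i · max(k−i, prod[k−i]); the inner max lets the remainder stay uncut if that's better.
Small cases: prod[2]=1, prod[3]=2.
prod[4] = 2×max(2,1) = 2×2 = 4
prod[5] = 2×max(3,2) = 2×3 = 6
prod[6] = 3×max(3,2) = 3×3 = 9
prod[7] = 2×max(5,6) = 2×6 = 12
prod[8] = 2×max(6,9) = 2×9 = 18
prod[9] = 3×max(6,9) = 3×9 = 27
prod[10] = 2×max(8,18) = 2×18 = 36
prod[11] = 2×max(9,27) = 2×27 = 54
One optimal split: 3 + 3 + 3 + 2; product 3×3×3×2 = 54.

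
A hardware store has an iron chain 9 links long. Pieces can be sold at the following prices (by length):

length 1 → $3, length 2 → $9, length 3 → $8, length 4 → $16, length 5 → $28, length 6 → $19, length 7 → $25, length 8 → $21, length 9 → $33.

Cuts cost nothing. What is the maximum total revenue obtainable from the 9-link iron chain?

46

Consider every possible first cut. best[k] is the best of p[i]+best[k−i] over all sellable i≤k.
best[1] = 3
best[2] = max(3+3, 9+0) = 9
best[3] = max(3+9, 9+3, 8+0) = 12
best[4] = max(3+12, 9+9, 8+3, 16+0) = 18
best[5] = max(3+18, 9+12, 8+9, 16+3, 28+0) = 28
best[6] = max(3+28, 9+18, 8+12, 16+9, 28+3, 19+0) = 31
best[7] = max(3+31, 9+28, 8+18, …, 19+3, 25+0) = 37
best[8] = max(3+37, 9+31, 8+28, …, 25+3, 21+0) = 40
best[9] = max(3+40, 9+37, 8+31, …, 21+3, 33+0) = 46
One optimal cutting: 5 + 2 + 2 → $28 + $9 + $9 = $46.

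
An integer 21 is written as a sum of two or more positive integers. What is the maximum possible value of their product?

Fill P[k] for k=2..21: at each k try every first piece i and multiply by the better of (k−i) uncut or P[k−i].
Small cases: P[2]=1, P[3]=2, P[4]=4, P[5]=6, P[6]=9, P[7]=12, P[8]=18, P[9]=27, P[10]=36, P[11]=54, P[12]=81, P[13]=108, P[14]=162, P[15]=243, P[16]=324.
P[17] = 2×max(15,243) = 2×243 = 486
P[18] = 3×max(15,243) = 3×243 = 729
P[19] = 2×max(17,486) = 2×486 = 972
P[20] = 2×max(18,729) = 2×729 = 1458
P[21] = 3×max(18,729) = 3×729 = 2187
One optimal split: 3 + 3 + 3 + 3 + 3 + 3 + 3; product 3×3×3×3×3×3×3 = 2187.

2187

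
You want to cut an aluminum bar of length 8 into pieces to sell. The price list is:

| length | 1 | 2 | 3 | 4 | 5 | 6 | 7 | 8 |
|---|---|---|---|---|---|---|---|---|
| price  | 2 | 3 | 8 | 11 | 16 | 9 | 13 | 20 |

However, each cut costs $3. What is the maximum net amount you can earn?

Consider every possible first cut. net[k] is the best of p[i]+net[k−i] over all sellable i≤k, charging 3 whenever i<k.
net[1] = 2
net[2] = 3
net[3] = 8
net[4] = 11
net[5] = 16
net[6] = 15  (first piece 1, then net[5]=16)
net[7] = 16  (first piece 2, then net[5]=16)
net[8] = 21  (first piece 3, then net[5]=16)
One optimal plan: pieces 5 + 3 (1 cut) → $24 − $3 = $21.

21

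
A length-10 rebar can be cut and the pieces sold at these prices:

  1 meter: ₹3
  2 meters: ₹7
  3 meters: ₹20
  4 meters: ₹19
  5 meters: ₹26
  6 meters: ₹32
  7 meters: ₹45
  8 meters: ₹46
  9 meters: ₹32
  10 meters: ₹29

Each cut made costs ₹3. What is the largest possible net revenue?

62

Let r[k] be the best obtainable value from length k. For each k, try every first piece i and keep the best of price[i] + r[k−i] minus the 3 cut fee when i<k.
r[1] = 3
r[2] = max(3+3-3, 7+0) = 7
r[3] = max(3+7-3, 7+3-3, 20+0) = 20
r[4] = max(3+20-3, 7+7-3, 20+3-3, 19+0) = 20
r[5] = max(3+20-3, 7+20-3, 20+7-3, 19+3-3, 26+0) = 26
r[6] = max(3+26-3, 7+20-3, 20+20-3, 19+7-3, 26+3-3, 32+0) = 37
r[7] = max(3+37-3, 7+26-3, 20+20-3, …, 32+3-3, 45+0) = 45
r[8] = max(3+45-3, 7+37-3, 20+26-3, …, 45+3-3, 46+0) = 46
r[9] = max(3+46-3, 7+45-3, 20+37-3, …, 46+3-3, 32+0) = 54
r[10] = max(3+54-3, 7+46-3, 20+45-3, …, 32+3-3, 29+0) = 62
One optimal plan: pieces 7 + 3 (1 cut) → ₹65 − ₹3 = ₹62.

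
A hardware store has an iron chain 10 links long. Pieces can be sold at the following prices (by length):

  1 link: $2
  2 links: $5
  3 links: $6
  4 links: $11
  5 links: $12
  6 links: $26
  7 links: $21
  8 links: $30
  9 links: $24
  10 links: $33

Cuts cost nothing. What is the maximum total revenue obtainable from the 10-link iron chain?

Let best[k] be the best obtainable value from length k. For each k, try every first piece i and keep the best of price[i] + best[k−i].
best[1] = 2
best[2] = 5
best[3] = 7  (first piece 1, then best[2]=5)
best[4] = 11
best[5] = 13  (first piece 1, then best[4]=11)
best[6] = 26
best[7] = 28  (first piece 1, then best[6]=26)
best[8] = 31  (first piece 2, then best[6]=26)
best[9] = 33  (first piece 1, then best[8]=31)
best[10] = 37  (first piece 4, then best[6]=26)
One optimal cutting: 6 + 4 → $26 + $11 = $37.

37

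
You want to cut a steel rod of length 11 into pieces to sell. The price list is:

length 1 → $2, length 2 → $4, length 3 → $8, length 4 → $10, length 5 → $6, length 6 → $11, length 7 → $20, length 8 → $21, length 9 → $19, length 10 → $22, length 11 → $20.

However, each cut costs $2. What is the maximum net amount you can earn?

Build r[k] bottom-up: r[k] = max over allowed piece i of (p[i] + r[k−i]) − 2 per cut.
r[1] = 2
r[2] = 4
r[3] = 8
r[4] = 10
r[5] = 10  (first piece 1, then r[4]=10)
r[6] = 14  (first piece 3, then r[3]=8)
r[7] = 20
r[8] = 21
r[9] = 22  (first piece 2, then r[7]=20)
r[10] = 26  (first piece 3, then r[7]=20)
r[11] = 28  (first piece 4, then r[7]=20)
One optimal plan: pieces 7 + 4 (1 cut) → $30 − $2 = $28.

28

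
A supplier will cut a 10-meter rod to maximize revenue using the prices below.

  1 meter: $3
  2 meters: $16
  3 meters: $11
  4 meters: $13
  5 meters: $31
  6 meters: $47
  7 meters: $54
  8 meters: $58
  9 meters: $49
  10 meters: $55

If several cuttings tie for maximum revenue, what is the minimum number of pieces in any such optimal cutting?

Let r[k] be the best obtainable value from length k. For each k, try every first piece i and keep the best of price[i] + r[k−i].
r[1] = 3
r[2] = max(3+3, 16+0) = 16
r[3] = max(3+16, 16+3, 11+0) = 19
r[4] = max(3+19, 16+16, 11+3, 13+0) = 32
r[5] = max(3+32, 16+19, 11+16, 13+3, 31+0) = 35
r[6] = max(3+35, 16+32, 11+19, 13+16, 31+3, 47+0) = 48
r[7] = max(3+48, 16+35, 11+32, …, 47+3, 54+0) = 54
r[8] = max(3+54, 16+48, 11+35, …, 54+3, 58+0) = 64
r[9] = max(3+64, 16+54, 11+48, …, 58+3, 49+0) = 70
r[10] = max(3+70, 16+64, 11+54, …, 49+3, 55+0) = 80
Maximum revenue is $80.
Now minimize piece count subject to staying optimal: for each k, pieces[k] = 1 + min over i with p[i]+r[k−i]=r[k] of pieces[k−i].
pieces[7] = 1
pieces[8] = 4
pieces[9] = 2
pieces[10] = 5

5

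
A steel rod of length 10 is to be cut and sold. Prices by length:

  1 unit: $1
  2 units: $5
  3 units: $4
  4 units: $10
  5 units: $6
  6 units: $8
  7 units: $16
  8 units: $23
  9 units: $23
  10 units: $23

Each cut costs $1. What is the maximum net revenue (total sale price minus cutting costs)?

Let v[k] be the best obtainable value from length k. For each k, try every first piece i and keep the best of price[i] + v[k−i] minus the 1 cut fee when i<k.
v[1] = 1
v[2] = 5
v[3] = 5  (first piece 1, then v[2]=5)
v[4] = 10
v[5] = 10  (first piece 1, then v[4]=10)
v[6] = 14  (first piece 2, then v[4]=10)
v[7] = 16
v[8] = 23
v[9] = 23  (first piece 1, then v[8]=23)
v[10] = 27  (first piece 2, then v[8]=23)
One optimal plan: pieces 8 + 2 (1 cut) → $28 − $1 = $27.

27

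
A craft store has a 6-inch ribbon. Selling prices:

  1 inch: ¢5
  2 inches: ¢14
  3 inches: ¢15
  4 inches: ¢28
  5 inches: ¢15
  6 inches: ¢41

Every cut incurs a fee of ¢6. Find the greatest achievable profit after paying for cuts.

41

Let r[k] be the best obtainable value from length k. For each k, try every first piece i and keep the best of price[i] + r[k−i] minus the 6 cut fee when i<k.
r[1] = 5
r[2] = 14
r[3] = 15
r[4] = 28
r[5] = 27  (first piece 1, then r[4]=28)
r[6] = 41
Best is to make no cuts and sell whole for ¢41.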